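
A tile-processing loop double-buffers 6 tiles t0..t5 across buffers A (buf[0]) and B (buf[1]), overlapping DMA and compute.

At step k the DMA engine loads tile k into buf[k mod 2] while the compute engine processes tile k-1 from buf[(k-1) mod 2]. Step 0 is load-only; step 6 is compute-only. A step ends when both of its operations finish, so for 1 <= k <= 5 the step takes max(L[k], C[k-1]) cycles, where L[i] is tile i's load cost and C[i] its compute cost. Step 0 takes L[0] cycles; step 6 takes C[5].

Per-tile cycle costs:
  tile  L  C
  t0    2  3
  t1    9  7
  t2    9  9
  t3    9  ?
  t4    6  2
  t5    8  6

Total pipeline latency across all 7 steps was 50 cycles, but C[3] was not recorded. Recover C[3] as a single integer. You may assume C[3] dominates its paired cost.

step 0 = dur = L[0]=2 = 2
step 1 = dur = max(L[1]=9, C[0]=3) = 9
step 2 = dur = max(L[2]=9, C[1]=7) = 9
step 3 = dur = max(L[3]=9, C[2]=9) = 9
step 4 = dur = max(L[4]=6, C[3]=?) = C[3]  (unknown; binding)
step 5 = dur = max(L[5]=8, C[4]=2) = 8
step 6 = dur = C[5]=6 = 6
sum of known step durations = 43
dur[4] = total - known = 50 - 43 = 7
C[3] is the binding max in step 4, so C[3] = dur[4] = 7

C[3] = 7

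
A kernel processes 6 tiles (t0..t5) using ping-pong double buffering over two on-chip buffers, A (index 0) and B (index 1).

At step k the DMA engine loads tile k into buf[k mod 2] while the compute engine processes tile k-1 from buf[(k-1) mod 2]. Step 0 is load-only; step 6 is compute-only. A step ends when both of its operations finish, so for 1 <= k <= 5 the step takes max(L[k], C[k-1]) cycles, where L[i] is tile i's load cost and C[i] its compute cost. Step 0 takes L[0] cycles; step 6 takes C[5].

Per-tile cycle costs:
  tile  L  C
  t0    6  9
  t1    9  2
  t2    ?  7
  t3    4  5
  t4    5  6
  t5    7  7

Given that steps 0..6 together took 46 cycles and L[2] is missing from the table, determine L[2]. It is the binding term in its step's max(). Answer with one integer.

step 0 = dur = L[0]=6 = 6
step 1 = dur = max(L[1]=9, C[0]=9) = 9
step 2 = dur = max(L[2]=?, C[1]=2) = L[2]  (unknown; binding)
step 3 = dur = max(L[3]=4, C[2]=7) = 7
step 4 = dur = max(L[4]=5, C[3]=5) = 5
step 5 = dur = max(L[5]=7, C[4]=6) = 7
step 6 = dur = C[5]=7 = 7
sum of known step durations = 41
dur[2] = total - known = 46 - 41 = 5
L[2] is the binding max in step 2, so L[2] = dur[2] = 5

L[2] = 5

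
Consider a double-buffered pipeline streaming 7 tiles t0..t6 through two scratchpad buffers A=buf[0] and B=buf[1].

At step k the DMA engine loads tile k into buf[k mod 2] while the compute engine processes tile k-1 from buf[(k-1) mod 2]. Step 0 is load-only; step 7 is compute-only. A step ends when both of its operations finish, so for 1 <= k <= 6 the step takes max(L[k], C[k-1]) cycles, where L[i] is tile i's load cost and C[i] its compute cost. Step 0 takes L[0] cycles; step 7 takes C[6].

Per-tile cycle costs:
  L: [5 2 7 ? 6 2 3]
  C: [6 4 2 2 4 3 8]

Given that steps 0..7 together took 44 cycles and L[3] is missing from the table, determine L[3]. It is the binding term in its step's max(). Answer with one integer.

step 0 = dur = L[0]=5 = 5
step 1 = dur = max(L[1]=2, C[0]=6) = 6
step 2 = dur = max(L[2]=7, C[1]=4) = 7
step 3 = dur = max(L[3]=?, C[2]=2) = L[3]  (unknown; binding)
step 4 = dur = max(L[4]=6, C[3]=2) = 6
step 5 = dur = max(L[5]=2, C[4]=4) = 4
step 6 = dur = max(L[6]=3, C[5]=3) = 3
step 7 = dur = C[6]=8 = 8
sum of known step durations = 39
dur[3] = total - known = 44 - 39 = 5
L[3] is the binding max in step 3, so L[3] = dur[3] = 5

L[3] = 5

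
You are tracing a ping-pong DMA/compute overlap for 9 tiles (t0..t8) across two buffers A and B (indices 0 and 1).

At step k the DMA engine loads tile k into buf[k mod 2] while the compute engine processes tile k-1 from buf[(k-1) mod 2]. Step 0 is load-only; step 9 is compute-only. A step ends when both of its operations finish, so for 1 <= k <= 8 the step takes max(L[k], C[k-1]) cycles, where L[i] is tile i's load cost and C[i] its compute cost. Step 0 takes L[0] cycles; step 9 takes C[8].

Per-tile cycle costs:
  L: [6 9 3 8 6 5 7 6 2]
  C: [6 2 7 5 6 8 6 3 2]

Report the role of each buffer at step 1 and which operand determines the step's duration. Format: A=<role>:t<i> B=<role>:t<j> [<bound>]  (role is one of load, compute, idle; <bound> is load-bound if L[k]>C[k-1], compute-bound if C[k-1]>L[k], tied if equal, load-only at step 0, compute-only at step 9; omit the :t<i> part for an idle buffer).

k=0 load=t0/6c comp=- wait=6 total=6
k=1 load=t1/9c comp=t0/6c wait=9 total=15
k=2 load=t2/3c comp=t1/2c wait=3 total=18
k=3 load=t3/8c comp=t2/7c wait=8 total=26
k=4 load=t4/6c comp=t3/5c wait=6 total=32
k=5 load=t5/5c comp=t4/6c wait=6 total=38
k=6 load=t6/7c comp=t5/8c wait=8 total=46
k=7 load=t7/6c comp=t6/6c wait=6 total=52
k=8 load=t8/2c comp=t7/3c wait=3 total=55
k=9 load=- comp=t8/2c wait=2 total=57

step 1: A=compute:t0 B=load:t1 [load-bound]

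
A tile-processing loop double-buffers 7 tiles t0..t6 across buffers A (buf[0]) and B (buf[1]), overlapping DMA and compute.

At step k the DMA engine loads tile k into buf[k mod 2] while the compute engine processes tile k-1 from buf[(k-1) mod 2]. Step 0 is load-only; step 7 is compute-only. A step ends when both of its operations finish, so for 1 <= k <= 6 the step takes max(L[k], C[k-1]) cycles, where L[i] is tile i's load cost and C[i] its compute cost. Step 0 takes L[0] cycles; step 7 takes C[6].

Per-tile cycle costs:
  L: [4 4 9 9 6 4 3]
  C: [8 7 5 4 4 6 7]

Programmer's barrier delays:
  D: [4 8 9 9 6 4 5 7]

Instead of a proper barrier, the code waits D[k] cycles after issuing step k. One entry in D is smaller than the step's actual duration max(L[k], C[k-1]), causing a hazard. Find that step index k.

hazard at step 6

k=0 barrier L[0]=4→4c, D[0]=4 ok
k=1 barrier max(L[1]=4,C[0]=8)→8c, D[1]=8 ok
k=2 barrier max(L[2]=9,C[1]=7)→9c, D[2]=9 ok
k=3 barrier max(L[3]=9,C[2]=5)→9c, D[3]=9 ok
k=4 barrier max(L[4]=6,C[3]=4)→6c, D[4]=6 ok
k=5 barrier max(L[5]=4,C[4]=4)→4c, D[5]=4 ok
k=6 barrier max(L[6]=3,C[5]=6)→6c, D[6]=5 SHORT
k=7 barrier C[6]=7→7c, D[7]=7 ok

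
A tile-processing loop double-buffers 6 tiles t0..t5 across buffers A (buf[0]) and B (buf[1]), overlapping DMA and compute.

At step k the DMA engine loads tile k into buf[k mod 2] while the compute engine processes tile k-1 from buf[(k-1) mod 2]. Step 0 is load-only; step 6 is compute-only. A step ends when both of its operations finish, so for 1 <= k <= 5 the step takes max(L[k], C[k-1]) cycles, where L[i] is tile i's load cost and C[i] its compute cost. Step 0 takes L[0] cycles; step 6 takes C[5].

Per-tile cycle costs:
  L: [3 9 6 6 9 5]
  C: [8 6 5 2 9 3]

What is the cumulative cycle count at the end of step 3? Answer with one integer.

end_cycle[3] = 24

step 0: L[0]=3 → dur=3, Σ=3 | A=load:t0 B=idle [load-only]
step 1: L[1]=9 C[0]=8 → dur=9, Σ=12 | A=compute:t0 B=load:t1 [load-bound]
step 2: L[2]=6 C[1]=6 → dur=6, Σ=18 | A=load:t2 B=compute:t1 [tied]
step 3: L[3]=6 C[2]=5 → dur=6, Σ=24 | A=compute:t2 B=load:t3 [load-bound]
step 4: L[4]=9 C[3]=2 → dur=9, Σ=33 | A=load:t4 B=compute:t3 [load-bound]
step 5: L[5]=5 C[4]=9 → dur=9, Σ=42 | A=compute:t4 B=load:t5 [compute-bound]
step 6: C[5]=3 → dur=3, Σ=45 | A=idle B=compute:t5 [compute-only]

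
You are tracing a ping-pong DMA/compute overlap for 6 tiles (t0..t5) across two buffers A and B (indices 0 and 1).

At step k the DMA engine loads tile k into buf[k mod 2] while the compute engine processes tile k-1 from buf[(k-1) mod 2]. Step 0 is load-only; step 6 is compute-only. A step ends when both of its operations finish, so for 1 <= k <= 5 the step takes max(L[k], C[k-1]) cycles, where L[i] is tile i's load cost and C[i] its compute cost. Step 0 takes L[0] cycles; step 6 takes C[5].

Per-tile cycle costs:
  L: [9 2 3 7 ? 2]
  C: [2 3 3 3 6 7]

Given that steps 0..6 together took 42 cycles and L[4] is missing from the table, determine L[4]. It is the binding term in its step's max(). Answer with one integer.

step 0 = dur = L[0]=9 = 9
step 1 = dur = max(L[1]=2, C[0]=2) = 2
step 2 = dur = max(L[2]=3, C[1]=3) = 3
step 3 = dur = max(L[3]=7, C[2]=3) = 7
step 4 = dur = max(L[4]=?, C[3]=3) = L[4]  (unknown; binding)
step 5 = dur = max(L[5]=2, C[4]=6) = 6
step 6 = dur = C[5]=7 = 7
sum of known step durations = 34
dur[4] = total - known = 42 - 34 = 8
L[4] is the binding max in step 4, so L[4] = dur[4] = 8

L[4] = 8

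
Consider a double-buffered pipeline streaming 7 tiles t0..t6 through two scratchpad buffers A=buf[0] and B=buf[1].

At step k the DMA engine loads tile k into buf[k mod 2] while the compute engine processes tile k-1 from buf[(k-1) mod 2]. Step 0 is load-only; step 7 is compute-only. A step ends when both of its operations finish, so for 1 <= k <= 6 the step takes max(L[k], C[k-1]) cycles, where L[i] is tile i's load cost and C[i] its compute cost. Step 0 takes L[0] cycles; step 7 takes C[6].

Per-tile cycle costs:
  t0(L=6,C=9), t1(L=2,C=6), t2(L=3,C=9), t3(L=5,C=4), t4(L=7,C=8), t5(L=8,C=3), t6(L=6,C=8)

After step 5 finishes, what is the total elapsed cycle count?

end_cycle[5] = 45

step 0: L[0]=6 → dur=6, Σ=6 | A=load:t0 B=idle [load-only]
step 1: L[1]=2 C[0]=9 → dur=9, Σ=15 | A=compute:t0 B=load:t1 [compute-bound]
step 2: L[2]=3 C[1]=6 → dur=6, Σ=21 | A=load:t2 B=compute:t1 [compute-bound]
step 3: L[3]=5 C[2]=9 → dur=9, Σ=30 | A=compute:t2 B=load:t3 [compute-bound]
step 4: L[4]=7 C[3]=4 → dur=7, Σ=37 | A=load:t4 B=compute:t3 [load-bound]
step 5: L[5]=8 C[4]=8 → dur=8, Σ=45 | A=compute:t4 B=load:t5 [tied]
step 6: L[6]=6 C[5]=3 → dur=6, Σ=51 | A=load:t6 B=compute:t5 [load-bound]
step 7: C[6]=8 → dur=8, Σ=59 | A=compute:t6 B=idle [compute-only]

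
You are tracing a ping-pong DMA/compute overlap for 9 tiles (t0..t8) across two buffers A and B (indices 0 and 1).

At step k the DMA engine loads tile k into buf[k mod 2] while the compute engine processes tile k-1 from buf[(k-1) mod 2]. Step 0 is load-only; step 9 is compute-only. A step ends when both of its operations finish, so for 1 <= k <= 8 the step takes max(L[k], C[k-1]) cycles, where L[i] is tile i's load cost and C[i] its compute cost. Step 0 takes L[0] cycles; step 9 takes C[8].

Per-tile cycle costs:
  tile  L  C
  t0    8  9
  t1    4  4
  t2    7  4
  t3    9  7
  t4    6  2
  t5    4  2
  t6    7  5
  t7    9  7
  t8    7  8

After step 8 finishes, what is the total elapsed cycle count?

end_cycle[8] = 67

  0. 8=8c; end=8; A:t0 B:-
  1. max(4,9)=9c; end=17; A:t0 B:t1
  2. max(7,4)=7c; end=24; A:t2 B:t1
  3. max(9,4)=9c; end=33; A:t2 B:t3
  4. max(6,7)=7c; end=40; A:t4 B:t3
  5. max(4,2)=4c; end=44; A:t4 B:t5
  6. max(7,2)=7c; end=51; A:t6 B:t5
  7. max(9,5)=9c; end=60; A:t6 B:t7
  8. max(7,7)=7c; end=67; A:t8 B:t7
  9. 8=8c; end=75; A:t8 B:t7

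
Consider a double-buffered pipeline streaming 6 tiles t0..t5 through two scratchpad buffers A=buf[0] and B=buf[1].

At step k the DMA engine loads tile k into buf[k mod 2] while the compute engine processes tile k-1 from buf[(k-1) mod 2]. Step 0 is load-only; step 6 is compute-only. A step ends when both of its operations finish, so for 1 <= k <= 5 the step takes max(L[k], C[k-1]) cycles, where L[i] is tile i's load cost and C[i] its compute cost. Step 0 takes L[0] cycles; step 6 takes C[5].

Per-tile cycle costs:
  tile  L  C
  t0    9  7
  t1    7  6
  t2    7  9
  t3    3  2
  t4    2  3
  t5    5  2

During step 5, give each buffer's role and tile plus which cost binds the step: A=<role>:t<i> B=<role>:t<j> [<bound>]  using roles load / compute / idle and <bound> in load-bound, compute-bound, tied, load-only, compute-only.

step 5: A=compute:t4 B=load:t5 [load-bound]

  0. 9=9c; end=9; A:t0 B:-
  1. max(7,7)=7c; end=16; A:t0 B:t1
  2. max(7,6)=7c; end=23; A:t2 B:t1
  3. max(3,9)=9c; end=32; A:t2 B:t3
  4. max(2,2)=2c; end=34; A:t4 B:t3
  5. max(5,3)=5c; end=39; A:t4 B:t5
  6. 2=2c; end=41; A:t4 B:t5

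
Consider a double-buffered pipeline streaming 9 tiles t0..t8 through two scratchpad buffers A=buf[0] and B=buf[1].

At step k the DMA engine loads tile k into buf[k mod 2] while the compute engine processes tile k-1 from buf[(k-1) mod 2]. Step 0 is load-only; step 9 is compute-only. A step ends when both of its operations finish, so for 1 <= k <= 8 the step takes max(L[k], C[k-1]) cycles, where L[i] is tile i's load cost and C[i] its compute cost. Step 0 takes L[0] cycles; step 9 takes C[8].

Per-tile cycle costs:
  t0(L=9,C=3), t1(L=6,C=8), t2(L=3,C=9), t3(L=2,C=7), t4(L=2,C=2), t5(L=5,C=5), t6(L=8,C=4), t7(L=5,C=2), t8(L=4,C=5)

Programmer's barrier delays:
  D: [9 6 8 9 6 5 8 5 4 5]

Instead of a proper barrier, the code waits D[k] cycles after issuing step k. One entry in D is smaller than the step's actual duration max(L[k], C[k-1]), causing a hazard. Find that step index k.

[0] required=L[0]=9=9 vs D=9 ok
[1] required=max(L[1]=6,C[0]=3)=6 vs D=6 ok
[2] required=max(L[2]=3,C[1]=8)=8 vs D=8 ok
[3] required=max(L[3]=2,C[2]=9)=9 vs D=9 ok
[4] required=max(L[4]=2,C[3]=7)=7 vs D=6 SHORT
[5] required=max(L[5]=5,C[4]=2)=5 vs D=5 ok
[6] required=max(L[6]=8,C[5]=5)=8 vs D=8 ok
[7] required=max(L[7]=5,C[6]=4)=5 vs D=5 ok
[8] required=max(L[8]=4,C[7]=2)=4 vs D=4 ok
[9] required=C[8]=5=5 vs D=5 ok

hazard at step 4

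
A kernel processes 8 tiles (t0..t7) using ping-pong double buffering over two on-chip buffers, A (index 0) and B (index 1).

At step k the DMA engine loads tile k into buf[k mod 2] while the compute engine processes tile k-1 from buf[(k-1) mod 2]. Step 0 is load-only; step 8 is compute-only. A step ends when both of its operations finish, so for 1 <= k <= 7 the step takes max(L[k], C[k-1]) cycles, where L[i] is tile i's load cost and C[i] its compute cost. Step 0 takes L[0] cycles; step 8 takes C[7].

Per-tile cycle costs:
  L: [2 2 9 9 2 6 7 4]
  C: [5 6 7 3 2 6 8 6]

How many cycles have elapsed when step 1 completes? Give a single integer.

end_cycle[1] = 7

[0] DMA t0→A (2c) ∥ CU idle ⇒ 2c, clock 2
[1] DMA t1→B (2c) ∥ CU A:t0 (5c) ⇒ 5c, clock 7
[2] DMA t2→A (9c) ∥ CU B:t1 (6c) ⇒ 9c, clock 16
[3] DMA t3→B (9c) ∥ CU A:t2 (7c) ⇒ 9c, clock 25
[4] DMA t4→A (2c) ∥ CU B:t3 (3c) ⇒ 3c, clock 28
[5] DMA t5→B (6c) ∥ CU A:t4 (2c) ⇒ 6c, clock 34
[6] DMA t6→A (7c) ∥ CU B:t5 (6c) ⇒ 7c, clock 41
[7] DMA t7→B (4c) ∥ CU A:t6 (8c) ⇒ 8c, clock 49
[8] DMA idle ∥ CU B:t7 (6c) ⇒ 6c, clock 55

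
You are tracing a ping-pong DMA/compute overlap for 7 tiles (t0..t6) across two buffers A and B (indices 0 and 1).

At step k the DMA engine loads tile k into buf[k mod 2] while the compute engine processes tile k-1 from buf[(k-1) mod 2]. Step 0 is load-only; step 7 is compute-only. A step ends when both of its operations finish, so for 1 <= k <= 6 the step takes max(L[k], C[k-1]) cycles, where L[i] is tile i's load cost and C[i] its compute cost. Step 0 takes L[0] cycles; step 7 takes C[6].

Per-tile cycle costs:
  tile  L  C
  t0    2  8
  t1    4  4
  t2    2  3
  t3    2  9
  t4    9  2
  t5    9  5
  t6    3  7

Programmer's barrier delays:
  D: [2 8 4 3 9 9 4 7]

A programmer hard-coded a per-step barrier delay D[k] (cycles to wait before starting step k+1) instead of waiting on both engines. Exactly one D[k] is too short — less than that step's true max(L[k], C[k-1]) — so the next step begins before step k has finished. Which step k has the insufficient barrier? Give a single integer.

step 0: need L[0]=2 = 2; D[0]=2 ok
step 1: need max(L[1]=4,C[0]=8) = 8; D[1]=8 ok
step 2: need max(L[2]=2,C[1]=4) = 4; D[2]=4 ok
step 3: need max(L[3]=2,C[2]=3) = 3; D[3]=3 ok
step 4: need max(L[4]=9,C[3]=9) = 9; D[4]=9 ok
step 5: need max(L[5]=9,C[4]=2) = 9; D[5]=9 ok
step 6: need max(L[6]=3,C[5]=5) = 5; D[6]=4 SHORT
step 7: need C[6]=7 = 7; D[7]=7 ok

hazard at step 6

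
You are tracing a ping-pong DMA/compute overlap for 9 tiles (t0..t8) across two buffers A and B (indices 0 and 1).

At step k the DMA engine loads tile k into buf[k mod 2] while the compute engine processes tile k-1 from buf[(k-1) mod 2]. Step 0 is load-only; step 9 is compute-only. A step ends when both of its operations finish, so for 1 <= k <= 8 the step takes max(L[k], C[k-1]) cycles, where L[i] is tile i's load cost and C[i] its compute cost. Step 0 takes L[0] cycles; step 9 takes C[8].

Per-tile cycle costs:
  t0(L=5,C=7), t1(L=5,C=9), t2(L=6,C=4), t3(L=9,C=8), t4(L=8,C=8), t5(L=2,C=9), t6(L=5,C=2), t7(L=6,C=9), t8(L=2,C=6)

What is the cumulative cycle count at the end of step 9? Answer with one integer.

end_cycle[9] = 76

[0] DMA t0→A (5c) ∥ CU idle ⇒ 5c, clock 5
[1] DMA t1→B (5c) ∥ CU A:t0 (7c) ⇒ 7c, clock 12
[2] DMA t2→A (6c) ∥ CU B:t1 (9c) ⇒ 9c, clock 21
[3] DMA t3→B (9c) ∥ CU A:t2 (4c) ⇒ 9c, clock 30
[4] DMA t4→A (8c) ∥ CU B:t3 (8c) ⇒ 8c, clock 38
[5] DMA t5→B (2c) ∥ CU A:t4 (8c) ⇒ 8c, clock 46
[6] DMA t6→A (5c) ∥ CU B:t5 (9c) ⇒ 9c, clock 55
[7] DMA t7→B (6c) ∥ CU A:t6 (2c) ⇒ 6c, clock 61
[8] DMA t8→A (2c) ∥ CU B:t7 (9c) ⇒ 9c, clock 70
[9] DMA idle ∥ CU A:t8 (6c) ⇒ 6c, clock 76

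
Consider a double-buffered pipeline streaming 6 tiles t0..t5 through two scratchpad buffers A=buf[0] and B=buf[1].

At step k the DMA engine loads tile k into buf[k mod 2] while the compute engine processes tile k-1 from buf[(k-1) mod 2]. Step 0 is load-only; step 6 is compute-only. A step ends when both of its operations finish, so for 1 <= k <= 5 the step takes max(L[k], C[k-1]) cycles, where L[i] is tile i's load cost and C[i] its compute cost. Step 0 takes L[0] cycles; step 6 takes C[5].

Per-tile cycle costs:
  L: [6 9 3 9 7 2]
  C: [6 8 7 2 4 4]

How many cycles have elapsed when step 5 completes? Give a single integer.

step 0: L[0]=6 → dur=6, Σ=6 | A=load:t0 B=idle [load-only]
step 1: L[1]=9 C[0]=6 → dur=9, Σ=15 | A=compute:t0 B=load:t1 [load-bound]
step 2: L[2]=3 C[1]=8 → dur=8, Σ=23 | A=load:t2 B=compute:t1 [compute-bound]
step 3: L[3]=9 C[2]=7 → dur=9, Σ=32 | A=compute:t2 B=load:t3 [load-bound]
step 4: L[4]=7 C[3]=2 → dur=7, Σ=39 | A=load:t4 B=compute:t3 [load-bound]
step 5: L[5]=2 C[4]=4 → dur=4, Σ=43 | A=compute:t4 B=load:t5 [compute-bound]
step 6: C[5]=4 → dur=4, Σ=47 | A=idle B=compute:t5 [compute-only]

end_cycle[5] = 43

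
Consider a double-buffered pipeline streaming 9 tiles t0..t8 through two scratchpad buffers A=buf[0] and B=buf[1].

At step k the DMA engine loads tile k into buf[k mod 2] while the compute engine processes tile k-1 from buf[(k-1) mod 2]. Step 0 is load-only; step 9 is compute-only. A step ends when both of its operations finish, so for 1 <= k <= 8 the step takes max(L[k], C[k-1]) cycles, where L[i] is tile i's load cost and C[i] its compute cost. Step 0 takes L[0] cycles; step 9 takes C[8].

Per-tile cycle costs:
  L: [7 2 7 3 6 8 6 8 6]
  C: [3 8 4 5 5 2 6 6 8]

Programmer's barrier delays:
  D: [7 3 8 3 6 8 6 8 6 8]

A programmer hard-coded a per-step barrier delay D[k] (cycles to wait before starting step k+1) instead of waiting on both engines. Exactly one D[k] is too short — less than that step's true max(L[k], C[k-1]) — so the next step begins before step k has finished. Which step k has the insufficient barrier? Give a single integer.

[0] required=L[0]=7=7 vs D=7 ok
[1] required=max(L[1]=2,C[0]=3)=3 vs D=3 ok
[2] required=max(L[2]=7,C[1]=8)=8 vs D=8 ok
[3] required=max(L[3]=3,C[2]=4)=4 vs D=3 SHORT
[4] required=max(L[4]=6,C[3]=5)=6 vs D=6 ok
[5] required=max(L[5]=8,C[4]=5)=8 vs D=8 ok
[6] required=max(L[6]=6,C[5]=2)=6 vs D=6 ok
[7] required=max(L[7]=8,C[6]=6)=8 vs D=8 ok
[8] required=max(L[8]=6,C[7]=6)=6 vs D=6 ok
[9] required=C[8]=8=8 vs D=8 ok

hazard at step 3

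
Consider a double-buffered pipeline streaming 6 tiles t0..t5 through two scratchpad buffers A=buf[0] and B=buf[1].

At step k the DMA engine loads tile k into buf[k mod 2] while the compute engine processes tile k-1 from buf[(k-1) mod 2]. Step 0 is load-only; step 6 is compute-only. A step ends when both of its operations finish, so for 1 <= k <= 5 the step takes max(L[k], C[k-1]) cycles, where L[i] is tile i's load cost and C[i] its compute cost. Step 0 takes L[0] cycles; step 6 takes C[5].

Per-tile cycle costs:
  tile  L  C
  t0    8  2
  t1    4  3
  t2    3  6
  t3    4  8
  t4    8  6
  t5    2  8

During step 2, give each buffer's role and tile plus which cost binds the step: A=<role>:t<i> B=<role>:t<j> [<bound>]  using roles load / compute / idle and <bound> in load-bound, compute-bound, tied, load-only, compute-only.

step 2: A=load:t2 B=compute:t1 [tied]

  0. 8=8c; end=8; A:t0 B:-
  1. max(4,2)=4c; end=12; A:t0 B:t1
  2. max(3,3)=3c; end=15; A:t2 B:t1
  3. max(4,6)=6c; end=21; A:t2 B:t3
  4. max(8,8)=8c; end=29; A:t4 B:t3
  5. max(2,6)=6c; end=35; A:t4 B:t5
  6. 8=8c; end=43; A:t4 B:t5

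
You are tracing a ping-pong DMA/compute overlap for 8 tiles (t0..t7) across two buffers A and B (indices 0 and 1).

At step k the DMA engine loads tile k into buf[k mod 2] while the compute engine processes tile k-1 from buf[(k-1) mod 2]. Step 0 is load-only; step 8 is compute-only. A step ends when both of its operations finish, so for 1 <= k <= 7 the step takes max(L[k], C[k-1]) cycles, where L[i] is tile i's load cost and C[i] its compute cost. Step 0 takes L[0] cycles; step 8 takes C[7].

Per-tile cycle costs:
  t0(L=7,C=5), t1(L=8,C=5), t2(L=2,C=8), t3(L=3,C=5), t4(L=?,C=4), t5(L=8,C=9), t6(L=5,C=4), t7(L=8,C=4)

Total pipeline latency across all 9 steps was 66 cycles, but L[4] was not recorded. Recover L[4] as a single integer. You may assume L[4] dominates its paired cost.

step 0 | dur = L[0]=7 = 7
step 1 | dur = max(L[1]=8, C[0]=5) = 8
step 2 | dur = max(L[2]=2, C[1]=5) = 5
step 3 | dur = max(L[3]=3, C[2]=8) = 8
step 4 | dur = max(L[4]=?, C[3]=5) = L[4]  (unknown; binding)
step 5 | dur = max(L[5]=8, C[4]=4) = 8
step 6 | dur = max(L[6]=5, C[5]=9) = 9
step 7 | dur = max(L[7]=8, C[6]=4) = 8
step 8 | dur = C[7]=4 = 4
sum of known step durations = 57
dur[4] = total - known = 66 - 57 = 9
L[4] is the binding max in step 4, so L[4] = dur[4] = 9

L[4] = 9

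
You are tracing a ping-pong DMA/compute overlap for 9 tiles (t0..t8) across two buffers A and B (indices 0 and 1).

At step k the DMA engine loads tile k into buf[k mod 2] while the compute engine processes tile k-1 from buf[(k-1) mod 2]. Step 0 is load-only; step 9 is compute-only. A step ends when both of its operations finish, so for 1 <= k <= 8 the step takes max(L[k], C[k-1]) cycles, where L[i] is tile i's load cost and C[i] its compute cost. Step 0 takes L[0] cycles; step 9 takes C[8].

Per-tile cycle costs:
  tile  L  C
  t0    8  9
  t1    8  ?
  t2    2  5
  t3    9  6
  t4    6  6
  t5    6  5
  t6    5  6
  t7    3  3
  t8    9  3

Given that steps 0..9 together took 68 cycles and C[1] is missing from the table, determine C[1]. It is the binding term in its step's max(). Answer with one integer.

C[1] = 7

step 0 | dur = L[0]=8 = 8
step 1 | dur = max(L[1]=8, C[0]=9) = 9
step 2 | dur = max(L[2]=2, C[1]=?) = C[1]  (unknown; binding)
step 3 | dur = max(L[3]=9, C[2]=5) = 9
step 4 | dur = max(L[4]=6, C[3]=6) = 6
step 5 | dur = max(L[5]=6, C[4]=6) = 6
step 6 | dur = max(L[6]=5, C[5]=5) = 5
step 7 | dur = max(L[7]=3, C[6]=6) = 6
step 8 | dur = max(L[8]=9, C[7]=3) = 9
step 9 | dur = C[8]=3 = 3
sum of known step durations = 61
dur[2] = total - known = 68 - 61 = 7
C[1] is the binding max in step 2, so C[1] = dur[2] = 7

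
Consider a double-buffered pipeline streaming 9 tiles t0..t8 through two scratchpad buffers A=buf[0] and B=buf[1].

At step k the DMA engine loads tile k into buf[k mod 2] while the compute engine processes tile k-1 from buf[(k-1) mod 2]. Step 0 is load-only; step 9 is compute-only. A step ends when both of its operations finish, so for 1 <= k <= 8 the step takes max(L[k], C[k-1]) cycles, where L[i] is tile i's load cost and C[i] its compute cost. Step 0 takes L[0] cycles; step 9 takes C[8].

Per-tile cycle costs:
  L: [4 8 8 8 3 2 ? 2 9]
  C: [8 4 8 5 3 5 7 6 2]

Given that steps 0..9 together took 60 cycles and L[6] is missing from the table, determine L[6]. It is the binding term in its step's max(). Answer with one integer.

L[6] = 6

step 0: dur = L[0]=4 = 4
step 1: dur = max(L[1]=8, C[0]=8) = 8
step 2: dur = max(L[2]=8, C[1]=4) = 8
step 3: dur = max(L[3]=8, C[2]=8) = 8
step 4: dur = max(L[4]=3, C[3]=5) = 5
step 5: dur = max(L[5]=2, C[4]=3) = 3
step 6: dur = max(L[6]=?, C[5]=5) = L[6]  (unknown; binding)
step 7: dur = max(L[7]=2, C[6]=7) = 7
step 8: dur = max(L[8]=9, C[7]=6) = 9
step 9: dur = C[8]=2 = 2
sum of known step durations = 54
dur[6] = total - known = 60 - 54 = 6
L[6] is the binding max in step 6, so L[6] = dur[6] = 6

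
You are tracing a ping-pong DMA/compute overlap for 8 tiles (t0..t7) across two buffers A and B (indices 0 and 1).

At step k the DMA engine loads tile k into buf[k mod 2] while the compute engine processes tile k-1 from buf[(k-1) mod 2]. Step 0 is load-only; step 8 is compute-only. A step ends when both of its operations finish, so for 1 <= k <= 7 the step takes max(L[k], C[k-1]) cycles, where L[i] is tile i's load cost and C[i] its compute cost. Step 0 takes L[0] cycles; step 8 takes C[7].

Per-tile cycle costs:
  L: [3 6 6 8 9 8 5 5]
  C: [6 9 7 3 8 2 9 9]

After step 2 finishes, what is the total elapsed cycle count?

end_cycle[2] = 18

k=0 load=t0/3c comp=- wait=3 total=3
k=1 load=t1/6c comp=t0/6c wait=6 total=9
k=2 load=t2/6c comp=t1/9c wait=9 total=18
k=3 load=t3/8c comp=t2/7c wait=8 total=26
k=4 load=t4/9c comp=t3/3c wait=9 total=35
k=5 load=t5/8c comp=t4/8c wait=8 total=43
k=6 load=t6/5c comp=t5/2c wait=5 total=48
k=7 load=t7/5c comp=t6/9c wait=9 total=57
k=8 load=- comp=t7/9c wait=9 total=66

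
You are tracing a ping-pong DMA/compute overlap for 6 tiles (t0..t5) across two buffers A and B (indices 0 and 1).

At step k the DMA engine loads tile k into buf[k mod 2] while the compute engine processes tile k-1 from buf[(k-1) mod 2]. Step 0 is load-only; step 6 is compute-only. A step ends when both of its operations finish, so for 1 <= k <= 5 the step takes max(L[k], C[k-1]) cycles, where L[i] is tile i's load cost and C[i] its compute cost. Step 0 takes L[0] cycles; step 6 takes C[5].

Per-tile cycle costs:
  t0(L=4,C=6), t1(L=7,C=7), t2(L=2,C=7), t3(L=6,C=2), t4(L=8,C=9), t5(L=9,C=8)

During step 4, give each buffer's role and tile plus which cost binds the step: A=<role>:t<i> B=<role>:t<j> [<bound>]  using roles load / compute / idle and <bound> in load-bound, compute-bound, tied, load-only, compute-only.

step 0: L[0]=4 → dur=4, Σ=4 | A=load:t0 B=idle [load-only]
step 1: L[1]=7 C[0]=6 → dur=7, Σ=11 | A=compute:t0 B=load:t1 [load-bound]
step 2: L[2]=2 C[1]=7 → dur=7, Σ=18 | A=load:t2 B=compute:t1 [compute-bound]
step 3: L[3]=6 C[2]=7 → dur=7, Σ=25 | A=compute:t2 B=load:t3 [compute-bound]
step 4: L[4]=8 C[3]=2 → dur=8, Σ=33 | A=load:t4 B=compute:t3 [load-bound]
step 5: L[5]=9 C[4]=9 → dur=9, Σ=42 | A=compute:t4 B=load:t5 [tied]
step 6: C[5]=8 → dur=8, Σ=50 | A=idle B=compute:t5 [compute-only]

step 4: A=load:t4 B=compute:t3 [load-bound]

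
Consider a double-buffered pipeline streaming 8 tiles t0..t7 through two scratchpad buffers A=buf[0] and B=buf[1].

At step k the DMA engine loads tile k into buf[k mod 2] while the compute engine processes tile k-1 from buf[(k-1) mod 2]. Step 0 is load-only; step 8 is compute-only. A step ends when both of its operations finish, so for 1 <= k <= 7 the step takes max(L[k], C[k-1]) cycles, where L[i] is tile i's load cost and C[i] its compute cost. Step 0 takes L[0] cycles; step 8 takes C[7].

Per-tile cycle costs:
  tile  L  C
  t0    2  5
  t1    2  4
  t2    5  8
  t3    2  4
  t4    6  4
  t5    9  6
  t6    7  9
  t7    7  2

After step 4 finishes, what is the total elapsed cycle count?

end_cycle[4] = 26

k=0 load=t0/2c comp=- wait=2 total=2
k=1 load=t1/2c comp=t0/5c wait=5 total=7
k=2 load=t2/5c comp=t1/4c wait=5 total=12
k=3 load=t3/2c comp=t2/8c wait=8 total=20
k=4 load=t4/6c comp=t3/4c wait=6 total=26
k=5 load=t5/9c comp=t4/4c wait=9 total=35
k=6 load=t6/7c comp=t5/6c wait=7 total=42
k=7 load=t7/7c comp=t6/9c wait=9 total=51
k=8 load=- comp=t7/2c wait=2 total=53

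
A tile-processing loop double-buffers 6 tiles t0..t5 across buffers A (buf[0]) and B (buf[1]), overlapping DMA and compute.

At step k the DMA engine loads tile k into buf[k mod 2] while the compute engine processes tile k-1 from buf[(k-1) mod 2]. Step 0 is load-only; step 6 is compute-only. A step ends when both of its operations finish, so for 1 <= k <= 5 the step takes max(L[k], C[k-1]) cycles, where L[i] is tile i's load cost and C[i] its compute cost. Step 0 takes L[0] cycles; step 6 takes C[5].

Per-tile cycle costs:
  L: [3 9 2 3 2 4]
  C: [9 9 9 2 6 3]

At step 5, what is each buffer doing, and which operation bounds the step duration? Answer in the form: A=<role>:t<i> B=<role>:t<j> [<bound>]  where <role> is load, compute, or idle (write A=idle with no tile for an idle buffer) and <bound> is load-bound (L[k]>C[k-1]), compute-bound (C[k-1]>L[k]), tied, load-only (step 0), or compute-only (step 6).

step 5: A=compute:t4 B=load:t5 [compute-bound]

[0] DMA t0→A (3c) ∥ CU idle ⇒ 3c, clock 3
[1] DMA t1→B (9c) ∥ CU A:t0 (9c) ⇒ 9c, clock 12
[2] DMA t2→A (2c) ∥ CU B:t1 (9c) ⇒ 9c, clock 21
[3] DMA t3→B (3c) ∥ CU A:t2 (9c) ⇒ 9c, clock 30
[4] DMA t4→A (2c) ∥ CU B:t3 (2c) ⇒ 2c, clock 32
[5] DMA t5→B (4c) ∥ CU A:t4 (6c) ⇒ 6c, clock 38
[6] DMA idle ∥ CU B:t5 (3c) ⇒ 3c, clock 41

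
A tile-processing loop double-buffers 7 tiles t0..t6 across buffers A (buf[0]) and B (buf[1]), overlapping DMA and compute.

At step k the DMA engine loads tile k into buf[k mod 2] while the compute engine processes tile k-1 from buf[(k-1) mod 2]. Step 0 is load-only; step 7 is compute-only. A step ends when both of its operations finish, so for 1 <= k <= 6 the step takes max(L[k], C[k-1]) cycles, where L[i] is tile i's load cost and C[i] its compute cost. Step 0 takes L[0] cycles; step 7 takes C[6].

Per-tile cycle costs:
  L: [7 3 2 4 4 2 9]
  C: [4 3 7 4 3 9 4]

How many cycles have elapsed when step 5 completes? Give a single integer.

k=0 load=t0/7c comp=- wait=7 total=7
k=1 load=t1/3c comp=t0/4c wait=4 total=11
k=2 load=t2/2c comp=t1/3c wait=3 total=14
k=3 load=t3/4c comp=t2/7c wait=7 total=21
k=4 load=t4/4c comp=t3/4c wait=4 total=25
k=5 load=t5/2c comp=t4/3c wait=3 total=28
k=6 load=t6/9c comp=t5/9c wait=9 total=37
k=7 load=- comp=t6/4c wait=4 total=41

end_cycle[5] = 28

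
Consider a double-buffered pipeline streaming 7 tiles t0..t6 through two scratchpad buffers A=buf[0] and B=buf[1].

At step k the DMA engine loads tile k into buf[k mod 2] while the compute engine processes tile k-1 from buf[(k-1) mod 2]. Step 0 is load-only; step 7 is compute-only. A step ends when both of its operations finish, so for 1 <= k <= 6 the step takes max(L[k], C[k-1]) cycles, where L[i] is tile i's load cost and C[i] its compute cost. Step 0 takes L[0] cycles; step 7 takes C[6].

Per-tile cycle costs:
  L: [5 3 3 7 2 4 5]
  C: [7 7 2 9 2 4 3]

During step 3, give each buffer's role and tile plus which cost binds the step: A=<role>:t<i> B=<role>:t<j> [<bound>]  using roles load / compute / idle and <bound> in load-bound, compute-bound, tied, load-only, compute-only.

step 3: A=compute:t2 B=load:t3 [load-bound]

step 0: L[0]=5 → dur=5, Σ=5 | A=load:t0 B=idle [load-only]
step 1: L[1]=3 C[0]=7 → dur=7, Σ=12 | A=compute:t0 B=load:t1 [compute-bound]
step 2: L[2]=3 C[1]=7 → dur=7, Σ=19 | A=load:t2 B=compute:t1 [compute-bound]
step 3: L[3]=7 C[2]=2 → dur=7, Σ=26 | A=compute:t2 B=load:t3 [load-bound]
step 4: L[4]=2 C[3]=9 → dur=9, Σ=35 | A=load:t4 B=compute:t3 [compute-bound]
step 5: L[5]=4 C[4]=2 → dur=4, Σ=39 | A=compute:t4 B=load:t5 [load-bound]
step 6: L[6]=5 C[5]=4 → dur=5, Σ=44 | A=load:t6 B=compute:t5 [load-bound]
step 7: C[6]=3 → dur=3, Σ=47 | A=compute:t6 B=idle [compute-only]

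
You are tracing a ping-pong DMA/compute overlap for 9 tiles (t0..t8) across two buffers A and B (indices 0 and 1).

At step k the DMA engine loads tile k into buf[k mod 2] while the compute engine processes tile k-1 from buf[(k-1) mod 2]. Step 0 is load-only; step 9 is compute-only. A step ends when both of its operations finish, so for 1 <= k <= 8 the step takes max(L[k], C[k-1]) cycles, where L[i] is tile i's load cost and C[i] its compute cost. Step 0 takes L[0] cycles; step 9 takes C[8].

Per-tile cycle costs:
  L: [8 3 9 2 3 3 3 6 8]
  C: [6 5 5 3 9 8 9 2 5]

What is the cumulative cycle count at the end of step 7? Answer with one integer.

  0. 8=8c; end=8; A:t0 B:-
  1. max(3,6)=6c; end=14; A:t0 B:t1
  2. max(9,5)=9c; end=23; A:t2 B:t1
  3. max(2,5)=5c; end=28; A:t2 B:t3
  4. max(3,3)=3c; end=31; A:t4 B:t3
  5. max(3,9)=9c; end=40; A:t4 B:t5
  6. max(3,8)=8c; end=48; A:t6 B:t5
  7. max(6,9)=9c; end=57; A:t6 B:t7
  8. max(8,2)=8c; end=65; A:t8 B:t7
  9. 5=5c; end=70; A:t8 B:t7

end_cycle[7] = 57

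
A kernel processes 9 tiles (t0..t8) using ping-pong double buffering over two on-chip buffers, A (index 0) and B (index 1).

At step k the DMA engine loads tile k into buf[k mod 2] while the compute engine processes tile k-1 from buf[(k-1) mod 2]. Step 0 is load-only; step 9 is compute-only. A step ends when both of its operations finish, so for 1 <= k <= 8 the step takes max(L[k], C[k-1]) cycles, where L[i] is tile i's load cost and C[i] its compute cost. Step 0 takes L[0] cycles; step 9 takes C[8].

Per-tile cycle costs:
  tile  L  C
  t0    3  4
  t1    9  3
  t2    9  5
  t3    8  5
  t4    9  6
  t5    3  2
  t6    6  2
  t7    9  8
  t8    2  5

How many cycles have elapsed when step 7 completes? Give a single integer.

end_cycle[7] = 59

  0. 3=3c; end=3; A:t0 B:-
  1. max(9,4)=9c; end=12; A:t0 B:t1
  2. max(9,3)=9c; end=21; A:t2 B:t1
  3. max(8,5)=8c; end=29; A:t2 B:t3
  4. max(9,5)=9c; end=38; A:t4 B:t3
  5. max(3,6)=6c; end=44; A:t4 B:t5
  6. max(6,2)=6c; end=50; A:t6 B:t5
  7. max(9,2)=9c; end=59; A:t6 B:t7
  8. max(2,8)=8c; end=67; A:t8 B:t7
  9. 5=5c; end=72; A:t8 B:t7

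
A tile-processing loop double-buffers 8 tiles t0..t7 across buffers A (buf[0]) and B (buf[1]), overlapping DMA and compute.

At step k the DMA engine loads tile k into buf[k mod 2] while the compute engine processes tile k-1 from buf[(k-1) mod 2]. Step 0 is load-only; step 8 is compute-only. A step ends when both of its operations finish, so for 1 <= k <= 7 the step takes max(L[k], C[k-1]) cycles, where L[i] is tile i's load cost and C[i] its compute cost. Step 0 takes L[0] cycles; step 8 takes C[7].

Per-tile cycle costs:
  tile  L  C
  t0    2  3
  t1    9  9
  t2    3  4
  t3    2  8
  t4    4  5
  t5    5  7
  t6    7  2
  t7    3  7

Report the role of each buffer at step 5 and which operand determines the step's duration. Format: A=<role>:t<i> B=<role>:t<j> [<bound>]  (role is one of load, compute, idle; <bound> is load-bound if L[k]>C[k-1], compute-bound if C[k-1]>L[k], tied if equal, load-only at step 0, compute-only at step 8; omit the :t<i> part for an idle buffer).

step 5: A=compute:t4 B=load:t5 [tied]

step 0: L[0]=2 → dur=2, Σ=2 | A=load:t0 B=idle [load-only]
step 1: L[1]=9 C[0]=3 → dur=9, Σ=11 | A=compute:t0 B=load:t1 [load-bound]
step 2: L[2]=3 C[1]=9 → dur=9, Σ=20 | A=load:t2 B=compute:t1 [compute-bound]
step 3: L[3]=2 C[2]=4 → dur=4, Σ=24 | A=compute:t2 B=load:t3 [compute-bound]
step 4: L[4]=4 C[3]=8 → dur=8, Σ=32 | A=load:t4 B=compute:t3 [compute-bound]
step 5: L[5]=5 C[4]=5 → dur=5, Σ=37 | A=compute:t4 B=load:t5 [tied]
step 6: L[6]=7 C[5]=7 → dur=7, Σ=44 | A=load:t6 B=compute:t5 [tied]
step 7: L[7]=3 C[6]=2 → dur=3, Σ=47 | A=compute:t6 B=load:t7 [load-bound]
step 8: C[7]=7 → dur=7, Σ=54 | A=idle B=compute:t7 [compute-only]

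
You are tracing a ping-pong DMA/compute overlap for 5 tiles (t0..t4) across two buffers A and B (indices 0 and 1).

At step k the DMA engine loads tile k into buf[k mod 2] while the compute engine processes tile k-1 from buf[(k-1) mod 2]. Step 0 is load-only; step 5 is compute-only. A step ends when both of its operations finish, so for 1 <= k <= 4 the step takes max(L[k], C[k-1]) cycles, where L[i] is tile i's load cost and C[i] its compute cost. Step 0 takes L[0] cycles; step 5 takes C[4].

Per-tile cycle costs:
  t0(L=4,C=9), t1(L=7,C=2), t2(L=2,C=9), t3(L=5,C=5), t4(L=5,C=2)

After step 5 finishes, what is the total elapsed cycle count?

end_cycle[5] = 31

[0] DMA t0→A (4c) ∥ CU idle ⇒ 4c, clock 4
[1] DMA t1→B (7c) ∥ CU A:t0 (9c) ⇒ 9c, clock 13
[2] DMA t2→A (2c) ∥ CU B:t1 (2c) ⇒ 2c, clock 15
[3] DMA t3→B (5c) ∥ CU A:t2 (9c) ⇒ 9c, clock 24
[4] DMA t4→A (5c) ∥ CU B:t3 (5c) ⇒ 5c, clock 29
[5] DMA idle ∥ CU A:t4 (2c) ⇒ 2c, clock 31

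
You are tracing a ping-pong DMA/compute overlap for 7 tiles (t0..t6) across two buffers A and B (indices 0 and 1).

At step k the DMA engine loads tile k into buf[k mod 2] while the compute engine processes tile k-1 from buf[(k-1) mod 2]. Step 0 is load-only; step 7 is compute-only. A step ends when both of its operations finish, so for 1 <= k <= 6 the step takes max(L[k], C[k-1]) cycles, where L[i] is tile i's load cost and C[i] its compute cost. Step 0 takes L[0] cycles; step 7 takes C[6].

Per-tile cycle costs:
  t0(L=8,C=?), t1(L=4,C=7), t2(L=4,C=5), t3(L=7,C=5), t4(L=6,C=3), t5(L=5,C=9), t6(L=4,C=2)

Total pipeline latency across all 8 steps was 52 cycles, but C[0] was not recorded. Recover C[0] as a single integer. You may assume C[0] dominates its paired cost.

C[0] = 8

step 0: dur = L[0]=8 = 8
step 1: dur = max(L[1]=4, C[0]=?) = C[0]  (unknown; binding)
step 2: dur = max(L[2]=4, C[1]=7) = 7
step 3: dur = max(L[3]=7, C[2]=5) = 7
step 4: dur = max(L[4]=6, C[3]=5) = 6
step 5: dur = max(L[5]=5, C[4]=3) = 5
step 6: dur = max(L[6]=4, C[5]=9) = 9
step 7: dur = C[6]=2 = 2
sum of known step durations = 44
dur[1] = total - known = 52 - 44 = 8
C[0] is the binding max in step 1, so C[0] = dur[1] = 8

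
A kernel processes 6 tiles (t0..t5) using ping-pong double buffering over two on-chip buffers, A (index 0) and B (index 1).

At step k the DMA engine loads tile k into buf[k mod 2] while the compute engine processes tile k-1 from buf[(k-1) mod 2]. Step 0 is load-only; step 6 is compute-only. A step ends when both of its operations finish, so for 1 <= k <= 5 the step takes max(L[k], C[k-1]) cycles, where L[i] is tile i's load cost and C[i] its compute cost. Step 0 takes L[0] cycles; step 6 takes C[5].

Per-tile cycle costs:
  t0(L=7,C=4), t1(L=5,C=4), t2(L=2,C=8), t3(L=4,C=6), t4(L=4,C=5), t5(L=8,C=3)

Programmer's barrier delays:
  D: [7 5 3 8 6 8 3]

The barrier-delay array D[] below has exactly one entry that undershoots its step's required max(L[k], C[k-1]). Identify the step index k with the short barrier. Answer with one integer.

hazard at step 2

k=0 barrier L[0]=7→7c, D[0]=7 ok
k=1 barrier max(L[1]=5,C[0]=4)→5c, D[1]=5 ok
k=2 barrier max(L[2]=2,C[1]=4)→4c, D[2]=3 SHORT
k=3 barrier max(L[3]=4,C[2]=8)→8c, D[3]=8 ok
k=4 barrier max(L[4]=4,C[3]=6)→6c, D[4]=6 ok
k=5 barrier max(L[5]=8,C[4]=5)→8c, D[5]=8 ok
k=6 barrier C[5]=3→3c, D[6]=3 ok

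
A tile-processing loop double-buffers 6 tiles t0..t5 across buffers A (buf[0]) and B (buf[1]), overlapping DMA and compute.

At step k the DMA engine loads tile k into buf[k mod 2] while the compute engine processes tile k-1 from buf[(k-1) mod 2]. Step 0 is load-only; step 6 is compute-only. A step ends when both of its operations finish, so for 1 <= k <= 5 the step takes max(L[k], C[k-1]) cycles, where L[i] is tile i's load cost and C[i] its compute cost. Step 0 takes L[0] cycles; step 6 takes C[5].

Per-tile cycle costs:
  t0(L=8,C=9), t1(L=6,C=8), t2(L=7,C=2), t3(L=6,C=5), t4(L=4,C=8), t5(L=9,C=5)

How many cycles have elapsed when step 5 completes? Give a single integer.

k=0 load=t0/8c comp=- wait=8 total=8
k=1 load=t1/6c comp=t0/9c wait=9 total=17
k=2 load=t2/7c comp=t1/8c wait=8 total=25
k=3 load=t3/6c comp=t2/2c wait=6 total=31
k=4 load=t4/4c comp=t3/5c wait=5 total=36
k=5 load=t5/9c comp=t4/8c wait=9 total=45
k=6 load=- comp=t5/5c wait=5 total=50

end_cycle[5] = 45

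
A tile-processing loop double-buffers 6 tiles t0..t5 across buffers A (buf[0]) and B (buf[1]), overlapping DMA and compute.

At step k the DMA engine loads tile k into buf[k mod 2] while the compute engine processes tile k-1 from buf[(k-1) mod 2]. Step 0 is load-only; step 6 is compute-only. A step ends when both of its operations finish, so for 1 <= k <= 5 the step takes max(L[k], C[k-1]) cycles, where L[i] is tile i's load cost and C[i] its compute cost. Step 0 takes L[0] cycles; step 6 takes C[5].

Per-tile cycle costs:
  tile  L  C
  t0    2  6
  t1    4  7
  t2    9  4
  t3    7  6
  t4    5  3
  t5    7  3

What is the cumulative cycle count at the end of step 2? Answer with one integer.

end_cycle[2] = 17

k=0 load=t0/2c comp=- wait=2 total=2
k=1 load=t1/4c comp=t0/6c wait=6 total=8
k=2 load=t2/9c comp=t1/7c wait=9 total=17
k=3 load=t3/7c comp=t2/4c wait=7 total=24
k=4 load=t4/5c comp=t3/6c wait=6 total=30
k=5 load=t5/7c comp=t4/3c wait=7 total=37
k=6 load=- comp=t5/3c wait=3 total=40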